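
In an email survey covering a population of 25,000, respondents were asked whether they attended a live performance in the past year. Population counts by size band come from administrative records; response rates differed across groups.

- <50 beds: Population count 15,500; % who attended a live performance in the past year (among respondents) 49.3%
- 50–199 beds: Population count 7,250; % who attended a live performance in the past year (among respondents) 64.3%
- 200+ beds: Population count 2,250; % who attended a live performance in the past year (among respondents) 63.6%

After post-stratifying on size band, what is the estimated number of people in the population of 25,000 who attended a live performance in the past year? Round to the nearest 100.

13,700

Apply each group's respondent rate to its population count:
  <50 beds: 15,500 × 49.3% = 7641.5
  50–199 beds: 7,250 × 64.3% = 4661.75
  200+ beds: 2,250 × 63.6% = 1431
Estimated total = 13734.2 → 13,700.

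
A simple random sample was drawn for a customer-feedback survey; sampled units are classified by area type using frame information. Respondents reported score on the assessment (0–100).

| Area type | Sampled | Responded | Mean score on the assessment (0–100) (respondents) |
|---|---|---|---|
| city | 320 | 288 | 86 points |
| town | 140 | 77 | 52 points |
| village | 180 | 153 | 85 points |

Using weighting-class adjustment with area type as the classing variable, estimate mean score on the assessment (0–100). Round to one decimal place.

78.3

Response rates by class: city 288/320 = 90%, town 77/140 = 55%, village 153/180 = 85%.
Weighting each respondent by the inverse class response rate inflates each class back to its sampled size, so the class weight is n_sampled:
  city: 320 × 86 = 27,520
  town: 140 × 52 = 7280
  village: 180 × 85 = 15,300
Adjusted estimate = 50,100 / 640 = 78.2812 → 78.3.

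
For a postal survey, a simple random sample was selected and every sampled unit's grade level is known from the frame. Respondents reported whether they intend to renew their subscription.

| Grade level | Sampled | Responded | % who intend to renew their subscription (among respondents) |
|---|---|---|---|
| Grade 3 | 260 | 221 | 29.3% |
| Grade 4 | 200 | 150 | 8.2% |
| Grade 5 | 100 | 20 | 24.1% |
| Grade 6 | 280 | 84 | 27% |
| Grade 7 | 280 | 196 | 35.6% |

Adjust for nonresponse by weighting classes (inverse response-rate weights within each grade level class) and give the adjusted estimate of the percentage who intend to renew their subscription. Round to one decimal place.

Class response rates: Grade 3 221/260 = 85%, Grade 4 150/200 = 75%, Grade 5 20/100 = 20%, Grade 6 84/280 = 30%, Grade 7 196/280 = 70%.
Inverse-response-rate weighting restores each class to its sampled count, so class totals weight by n_sampled:
  Grade 3: 260 × 29.3 = 7618
  Grade 4: 200 × 8.2 = 1640
  Grade 5: 100 × 24.1 = 2410
  Grade 6: 280 × 27 = 7560
  Grade 7: 280 × 35.6 = 9968
Adjusted estimate = 29,196 / 1,120 = 26.0679 → 26.1%.

26.1%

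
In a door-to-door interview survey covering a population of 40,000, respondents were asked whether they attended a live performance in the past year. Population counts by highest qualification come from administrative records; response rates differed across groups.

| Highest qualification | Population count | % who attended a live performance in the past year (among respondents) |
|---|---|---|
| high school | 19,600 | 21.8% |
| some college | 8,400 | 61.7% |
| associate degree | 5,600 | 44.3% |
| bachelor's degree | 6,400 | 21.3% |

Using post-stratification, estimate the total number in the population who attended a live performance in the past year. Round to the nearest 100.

Estimated count per cell = population count × respondent percentage:
  high school: 19,600 × 21.8% = 4272.8
  some college: 8,400 × 61.7% = 5182.8
  associate degree: 5,600 × 44.3% = 2480.8
  bachelor's degree: 6,400 × 21.3% = 1363.2
Estimated total = 13299.6 → 13,300.

13,300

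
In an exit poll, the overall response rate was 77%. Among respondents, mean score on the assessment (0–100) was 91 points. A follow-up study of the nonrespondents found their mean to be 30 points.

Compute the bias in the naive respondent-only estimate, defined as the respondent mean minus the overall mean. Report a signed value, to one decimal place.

Nonresponse fraction = 1 − 0.77 = 0.23.
Bias = (nonresponse fraction) × (respondent mean − nonrespondent mean)
     = 0.23 × (91 − 30) = 0.23 × 61 = 14.03.

+14.0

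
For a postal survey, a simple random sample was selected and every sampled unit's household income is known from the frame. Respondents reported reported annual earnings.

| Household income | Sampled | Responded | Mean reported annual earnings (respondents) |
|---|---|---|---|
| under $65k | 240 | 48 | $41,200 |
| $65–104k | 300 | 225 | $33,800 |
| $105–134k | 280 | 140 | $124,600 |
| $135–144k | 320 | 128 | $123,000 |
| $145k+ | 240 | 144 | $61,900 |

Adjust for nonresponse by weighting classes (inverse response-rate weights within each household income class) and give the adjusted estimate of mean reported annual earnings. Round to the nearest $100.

$79,100

Response rates by class: under $65k 48/240 = 20%, $65–104k 225/300 = 75%, $105–134k 140/280 = 50%, $135–144k 128/320 = 40%, $145k+ 144/240 = 60%.
With weight = n_sampled/n_responded per class, the weighted class total is n_sampled:
  under $65k: 240 × 41,200 = 9,888,000
  $65–104k: 300 × 33,800 = 10,140,000
  $105–134k: 280 × 124,600 = 34,888,000
  $135–144k: 320 × 123,000 = 39,360,000
  $145k+: 240 × 61,900 = 14,856,000
Adjusted estimate = 109,132,000 / 1,380 = 79081.2 → $79,100.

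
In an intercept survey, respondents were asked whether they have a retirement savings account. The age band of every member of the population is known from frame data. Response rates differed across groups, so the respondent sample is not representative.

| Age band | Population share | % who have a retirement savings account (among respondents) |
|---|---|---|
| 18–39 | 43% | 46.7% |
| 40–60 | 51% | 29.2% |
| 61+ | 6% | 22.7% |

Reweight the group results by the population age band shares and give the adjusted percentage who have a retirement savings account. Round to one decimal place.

Weight each group's respondent value by its population share:
  18–39: 0.43 × 46.7 = 20.081
  40–60: 0.51 × 29.2 = 14.892
  61+: 0.06 × 22.7 = 1.362
Post-stratified estimate = 36.335 → 36.3%.

36.3%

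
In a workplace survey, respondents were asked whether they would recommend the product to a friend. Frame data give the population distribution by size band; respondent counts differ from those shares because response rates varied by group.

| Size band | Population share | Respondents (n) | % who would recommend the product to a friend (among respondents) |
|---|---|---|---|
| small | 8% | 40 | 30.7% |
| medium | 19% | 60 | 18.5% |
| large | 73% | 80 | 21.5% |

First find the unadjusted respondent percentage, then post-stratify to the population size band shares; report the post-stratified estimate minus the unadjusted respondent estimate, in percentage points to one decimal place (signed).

-0.9 percentage points

Naive respondent-only estimate (weights = respondent counts):
  (40/180)×30.7 + (60/180)×18.5 + (80/180)×21.5 = 22.5444%
Reweighting by population size band shares:
  0.08×30.7 + 0.19×18.5 + 0.73×21.5 = 21.666%
Difference = 21.666 − 22.5444 = -0.8784 pp.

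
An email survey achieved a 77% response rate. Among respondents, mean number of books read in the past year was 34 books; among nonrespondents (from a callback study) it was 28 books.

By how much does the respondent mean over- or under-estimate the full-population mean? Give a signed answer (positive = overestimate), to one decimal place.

+1.4

Nonresponse fraction = 1 − 0.77 = 0.23.
Bias = (nonresponse fraction) × (respondent mean − nonrespondent mean)
     = 0.23 × (34 − 28) = 0.23 × 6 = 1.38.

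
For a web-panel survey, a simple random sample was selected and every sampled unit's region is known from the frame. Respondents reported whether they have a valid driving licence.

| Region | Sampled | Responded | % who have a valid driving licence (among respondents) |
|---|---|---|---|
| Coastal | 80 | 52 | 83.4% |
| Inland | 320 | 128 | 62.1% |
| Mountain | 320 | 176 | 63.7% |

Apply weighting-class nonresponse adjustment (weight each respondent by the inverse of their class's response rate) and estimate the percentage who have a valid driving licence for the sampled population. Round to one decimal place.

65.2%

Response rates by class: Coastal 52/80 = 65%, Inland 128/320 = 40%, Mountain 176/320 = 55%.
Each respondent's weight = sampled/responded in their class; summing within a class gives n_sampled, so:
  Coastal: 80 × 83.4 = 6672
  Inland: 320 × 62.1 = 19,872
  Mountain: 320 × 63.7 = 20,384
Adjusted estimate = 46,928 / 720 = 65.1778 → 65.2%.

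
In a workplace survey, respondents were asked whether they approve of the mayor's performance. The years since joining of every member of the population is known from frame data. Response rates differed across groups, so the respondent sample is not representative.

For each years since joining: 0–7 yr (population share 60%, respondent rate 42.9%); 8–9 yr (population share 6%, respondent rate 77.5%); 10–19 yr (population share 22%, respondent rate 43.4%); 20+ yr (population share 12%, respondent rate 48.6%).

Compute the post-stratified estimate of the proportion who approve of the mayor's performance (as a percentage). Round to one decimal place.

Post-stratification weights by population share, not respondent share:
  0–7 yr: 0.6 × 42.9 = 25.74
  8–9 yr: 0.06 × 77.5 = 4.65
  10–19 yr: 0.22 × 43.4 = 9.548
  20+ yr: 0.12 × 48.6 = 5.832
Post-stratified estimate = 45.77 → 45.8%.

45.8%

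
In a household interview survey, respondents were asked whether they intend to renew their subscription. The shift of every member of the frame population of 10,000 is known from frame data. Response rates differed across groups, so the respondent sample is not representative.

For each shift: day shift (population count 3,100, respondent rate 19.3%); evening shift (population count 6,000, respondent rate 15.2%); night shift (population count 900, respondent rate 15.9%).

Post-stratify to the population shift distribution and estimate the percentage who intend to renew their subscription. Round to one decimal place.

Each cell contributes population-share × respondent value:
  day shift: (3,100/10,000) × 19.3 = 5.983
  evening shift: (6,000/10,000) × 15.2 = 9.12
  night shift: (900/10,000) × 15.9 = 1.431
Post-stratified estimate = 16.534 → 16.5%.

16.5%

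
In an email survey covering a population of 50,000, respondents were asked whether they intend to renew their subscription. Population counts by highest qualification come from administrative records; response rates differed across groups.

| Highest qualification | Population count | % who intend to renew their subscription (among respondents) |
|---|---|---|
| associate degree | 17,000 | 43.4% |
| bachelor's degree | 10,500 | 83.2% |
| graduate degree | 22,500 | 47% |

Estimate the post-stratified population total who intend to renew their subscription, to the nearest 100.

26,700

Apply each group's respondent rate to its population count:
  associate degree: 17,000 × 43.4% = 7378
  bachelor's degree: 10,500 × 83.2% = 8736
  graduate degree: 22,500 × 47% = 10,575
Estimated total = 26,689 → 26,700.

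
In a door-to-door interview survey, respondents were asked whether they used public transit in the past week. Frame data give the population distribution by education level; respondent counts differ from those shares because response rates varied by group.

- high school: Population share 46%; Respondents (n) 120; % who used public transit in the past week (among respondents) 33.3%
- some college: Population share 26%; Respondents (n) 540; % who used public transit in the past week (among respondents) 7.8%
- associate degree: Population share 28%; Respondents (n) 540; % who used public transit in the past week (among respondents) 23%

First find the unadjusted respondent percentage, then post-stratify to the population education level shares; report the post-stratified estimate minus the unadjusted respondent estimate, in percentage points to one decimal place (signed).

+6.6 percentage points

Naive respondent-only estimate (weights = respondent counts):
  (120/1200)×33.3 + (540/1200)×7.8 + (540/1200)×23 = 17.19%
Post-stratified estimate weights by population shares:
  0.46×33.3 + 0.26×7.8 + 0.28×23 = 23.786%
Difference = 23.786 − 17.19 = 6.596 pp.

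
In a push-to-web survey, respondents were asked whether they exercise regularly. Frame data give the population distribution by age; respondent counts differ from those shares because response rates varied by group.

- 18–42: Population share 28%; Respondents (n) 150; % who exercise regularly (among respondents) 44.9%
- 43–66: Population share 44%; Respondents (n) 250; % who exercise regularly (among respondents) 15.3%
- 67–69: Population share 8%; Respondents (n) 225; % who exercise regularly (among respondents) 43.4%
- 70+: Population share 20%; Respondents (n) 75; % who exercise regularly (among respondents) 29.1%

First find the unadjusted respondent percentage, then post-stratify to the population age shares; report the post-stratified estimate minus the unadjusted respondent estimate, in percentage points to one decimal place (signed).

-3.6 percentage points

Without adjustment, the pooled respondent share is:
  (150/700)×44.9 + (250/700)×15.3 + (225/700)×43.4 + (75/700)×29.1 = 32.1536%
Post-stratified estimate weights by population shares:
  0.28×44.9 + 0.44×15.3 + 0.08×43.4 + 0.2×29.1 = 28.596%
Difference = 28.596 − 32.1536 = -3.5576 pp.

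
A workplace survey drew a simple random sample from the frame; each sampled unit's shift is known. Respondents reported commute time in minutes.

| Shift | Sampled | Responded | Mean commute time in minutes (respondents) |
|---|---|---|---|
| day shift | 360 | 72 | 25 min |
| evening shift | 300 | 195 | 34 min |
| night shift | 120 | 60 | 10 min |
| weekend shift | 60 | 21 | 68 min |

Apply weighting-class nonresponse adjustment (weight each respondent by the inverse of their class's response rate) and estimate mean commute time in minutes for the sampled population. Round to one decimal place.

29.1

Class response rates: day shift 72/360 = 20%, evening shift 195/300 = 65%, night shift 60/120 = 50%, weekend shift 21/60 = 35%.
Inverse-response-rate weighting restores each class to its sampled count, so class totals weight by n_sampled:
  day shift: 360 × 25 = 9000
  evening shift: 300 × 34 = 10,200
  night shift: 120 × 10 = 1200
  weekend shift: 60 × 68 = 4080
Adjusted estimate = 24,480 / 840 = 29.1429 → 29.1.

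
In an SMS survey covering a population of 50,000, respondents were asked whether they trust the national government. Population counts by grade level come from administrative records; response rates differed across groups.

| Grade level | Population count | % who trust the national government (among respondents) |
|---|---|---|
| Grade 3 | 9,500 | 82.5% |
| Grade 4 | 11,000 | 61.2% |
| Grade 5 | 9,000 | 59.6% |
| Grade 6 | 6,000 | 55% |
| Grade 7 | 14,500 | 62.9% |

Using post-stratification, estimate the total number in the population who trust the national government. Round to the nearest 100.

Apply each group's respondent rate to its population count:
  Grade 3: 9,500 × 82.5% = 7837.5
  Grade 4: 11,000 × 61.2% = 6732
  Grade 5: 9,000 × 59.6% = 5364
  Grade 6: 6,000 × 55% = 3300
  Grade 7: 14,500 × 62.9% = 9120.5
Estimated total = 32,354 → 32,400.

32,400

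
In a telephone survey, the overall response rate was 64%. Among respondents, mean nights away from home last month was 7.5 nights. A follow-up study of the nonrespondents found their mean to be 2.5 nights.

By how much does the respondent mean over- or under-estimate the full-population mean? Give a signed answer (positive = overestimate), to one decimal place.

+1.8

Nonresponse fraction = 1 − 0.64 = 0.36.
Bias = (nonresponse fraction) × (respondent mean − nonrespondent mean)
     = 0.36 × (7.5 − 2.5) = 0.36 × 5 = 1.8.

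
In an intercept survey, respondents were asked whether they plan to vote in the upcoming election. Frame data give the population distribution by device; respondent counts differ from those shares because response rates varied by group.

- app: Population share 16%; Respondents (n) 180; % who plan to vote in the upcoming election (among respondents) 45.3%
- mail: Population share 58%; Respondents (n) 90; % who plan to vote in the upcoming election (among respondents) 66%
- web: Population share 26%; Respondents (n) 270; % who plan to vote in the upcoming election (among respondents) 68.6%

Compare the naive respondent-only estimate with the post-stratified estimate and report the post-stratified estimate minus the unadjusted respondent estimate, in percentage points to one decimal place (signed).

+3.0 percentage points

Without adjustment, the pooled respondent share is:
  (180/540)×45.3 + (90/540)×66 + (270/540)×68.6 = 60.4%
Post-stratifying to population shares instead:
  0.16×45.3 + 0.58×66 + 0.26×68.6 = 63.364%
Difference = 63.364 − 60.4 = 2.964 pp.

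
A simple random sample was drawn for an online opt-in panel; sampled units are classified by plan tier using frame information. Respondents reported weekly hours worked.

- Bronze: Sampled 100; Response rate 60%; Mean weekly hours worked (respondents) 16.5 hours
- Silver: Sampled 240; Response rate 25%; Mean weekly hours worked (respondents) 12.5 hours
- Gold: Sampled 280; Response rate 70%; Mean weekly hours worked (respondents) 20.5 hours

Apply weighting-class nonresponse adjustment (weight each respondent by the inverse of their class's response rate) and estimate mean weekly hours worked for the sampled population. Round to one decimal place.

16.8

With weight = n_sampled/n_responded per class, the weighted class total is n_sampled:
  Bronze: 100 × 16.5 = 1650
  Silver: 240 × 12.5 = 3000
  Gold: 280 × 20.5 = 5740
Adjusted estimate = 10,390 / 620 = 16.7581 → 16.8.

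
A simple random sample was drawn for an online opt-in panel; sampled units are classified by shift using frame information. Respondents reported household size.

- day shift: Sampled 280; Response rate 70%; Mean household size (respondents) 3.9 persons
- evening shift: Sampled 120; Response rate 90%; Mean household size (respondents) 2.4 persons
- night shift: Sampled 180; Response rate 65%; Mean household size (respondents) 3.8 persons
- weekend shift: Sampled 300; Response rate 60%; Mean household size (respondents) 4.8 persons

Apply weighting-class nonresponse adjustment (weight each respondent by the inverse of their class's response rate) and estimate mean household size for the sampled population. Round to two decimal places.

3.98

Each respondent's weight = sampled/responded in their class; summing within a class gives n_sampled, so:
  day shift: 280 × 3.9 = 1092
  evening shift: 120 × 2.4 = 288
  night shift: 180 × 3.8 = 684
  weekend shift: 300 × 4.8 = 1440
Adjusted estimate = 3504 / 880 = 3.98182 → 3.98.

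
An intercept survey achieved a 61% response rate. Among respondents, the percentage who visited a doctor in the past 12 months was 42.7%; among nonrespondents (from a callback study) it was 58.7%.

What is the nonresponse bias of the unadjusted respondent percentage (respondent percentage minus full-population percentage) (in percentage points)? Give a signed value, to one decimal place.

-6.2 percentage points

Nonresponse fraction = 1 − 0.61 = 0.39.
Bias = (nonresponse fraction) × (respondent percentage − nonrespondent percentage)
     = 0.39 × (42.7 − 58.7) = 0.39 × -16 = -6.24.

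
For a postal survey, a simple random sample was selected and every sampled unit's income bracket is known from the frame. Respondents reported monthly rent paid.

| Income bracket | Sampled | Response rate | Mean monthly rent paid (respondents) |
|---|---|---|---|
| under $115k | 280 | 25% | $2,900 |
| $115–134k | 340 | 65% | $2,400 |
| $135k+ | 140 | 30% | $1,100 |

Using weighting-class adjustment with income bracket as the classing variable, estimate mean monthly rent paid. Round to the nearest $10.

With weight = n_sampled/n_responded per class, the weighted class total is n_sampled:
  under $115k: 280 × 2900 = 812,000
  $115–134k: 340 × 2400 = 816,000
  $135k+: 140 × 1100 = 154,000
Adjusted estimate = 1,782,000 / 760 = 2344.74 → $2,340.

$2,340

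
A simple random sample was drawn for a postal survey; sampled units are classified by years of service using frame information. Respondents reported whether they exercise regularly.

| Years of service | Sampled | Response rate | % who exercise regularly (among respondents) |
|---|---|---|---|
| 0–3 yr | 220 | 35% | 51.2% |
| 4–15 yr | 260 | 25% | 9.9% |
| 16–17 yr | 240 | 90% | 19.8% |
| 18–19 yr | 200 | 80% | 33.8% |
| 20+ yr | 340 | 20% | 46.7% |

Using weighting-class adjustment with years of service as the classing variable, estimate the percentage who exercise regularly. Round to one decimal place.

32.7%

Each respondent's weight = sampled/responded in their class; summing within a class gives n_sampled, so:
  0–3 yr: 220 × 51.2 = 11,264
  4–15 yr: 260 × 9.9 = 2574
  16–17 yr: 240 × 19.8 = 4752
  18–19 yr: 200 × 33.8 = 6760
  20+ yr: 340 × 46.7 = 15878
Adjusted estimate = 41,228 / 1,260 = 32.7206 → 32.7%.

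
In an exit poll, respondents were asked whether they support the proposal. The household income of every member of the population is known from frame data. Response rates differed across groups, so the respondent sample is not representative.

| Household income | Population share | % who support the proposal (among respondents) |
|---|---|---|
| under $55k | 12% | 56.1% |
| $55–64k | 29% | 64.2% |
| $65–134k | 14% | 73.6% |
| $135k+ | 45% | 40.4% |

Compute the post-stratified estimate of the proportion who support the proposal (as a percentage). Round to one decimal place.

Post-stratification weights by population share, not respondent share:
  under $55k: 0.12 × 56.1 = 6.732
  $55–64k: 0.29 × 64.2 = 18.618
  $65–134k: 0.14 × 73.6 = 10.304
  $135k+: 0.45 × 40.4 = 18.18
Post-stratified estimate = 53.834 → 53.8%.

53.8%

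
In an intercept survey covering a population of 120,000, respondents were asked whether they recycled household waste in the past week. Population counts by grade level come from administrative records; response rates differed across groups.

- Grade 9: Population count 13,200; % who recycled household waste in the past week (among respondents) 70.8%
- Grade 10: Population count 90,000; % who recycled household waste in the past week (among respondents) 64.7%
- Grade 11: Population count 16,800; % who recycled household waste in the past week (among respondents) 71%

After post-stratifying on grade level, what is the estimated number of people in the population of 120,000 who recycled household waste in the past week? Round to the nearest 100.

79,500

Apply each group's respondent rate to its population count:
  Grade 9: 13,200 × 70.8% = 9345.6
  Grade 10: 90,000 × 64.7% = 58,230
  Grade 11: 16,800 × 71% = 11,928
Estimated total = 79503.6 → 79,500.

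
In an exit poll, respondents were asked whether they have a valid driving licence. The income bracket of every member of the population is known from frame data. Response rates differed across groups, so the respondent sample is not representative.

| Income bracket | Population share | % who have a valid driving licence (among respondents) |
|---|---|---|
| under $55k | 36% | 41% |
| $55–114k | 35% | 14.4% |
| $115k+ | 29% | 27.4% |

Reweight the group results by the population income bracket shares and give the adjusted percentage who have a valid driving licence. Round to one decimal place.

27.7%

Each cell contributes population-share × respondent value:
  under $55k: 0.36 × 41 = 14.76
  $55–114k: 0.35 × 14.4 = 5.04
  $115k+: 0.29 × 27.4 = 7.946
Post-stratified estimate = 27.746 → 27.7%.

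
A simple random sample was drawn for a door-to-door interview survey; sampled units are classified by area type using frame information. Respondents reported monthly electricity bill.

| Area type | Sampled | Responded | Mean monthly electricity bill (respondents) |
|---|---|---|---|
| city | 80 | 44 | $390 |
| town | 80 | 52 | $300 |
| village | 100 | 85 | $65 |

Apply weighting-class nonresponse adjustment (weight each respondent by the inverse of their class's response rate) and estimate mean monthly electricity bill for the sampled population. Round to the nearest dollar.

$237

Response rates by class: city 44/80 = 55%, town 52/80 = 65%, village 85/100 = 85%.
Weighting each respondent by the inverse class response rate inflates each class back to its sampled size, so the class weight is n_sampled:
  city: 80 × 390 = 31,200
  town: 80 × 300 = 24,000
  village: 100 × 65 = 6500
Adjusted estimate = 61,700 / 260 = 237.308 → $237.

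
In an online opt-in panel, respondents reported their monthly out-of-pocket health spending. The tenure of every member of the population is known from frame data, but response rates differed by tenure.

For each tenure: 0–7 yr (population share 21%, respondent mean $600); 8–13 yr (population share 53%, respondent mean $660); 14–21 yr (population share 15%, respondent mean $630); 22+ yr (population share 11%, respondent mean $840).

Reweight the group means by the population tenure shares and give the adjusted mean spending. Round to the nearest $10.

$660

Post-stratification weights by population share, not respondent share:
  0–7 yr: 0.21 × 600 = 126
  8–13 yr: 0.53 × 660 = 349.8
  14–21 yr: 0.15 × 630 = 94.5
  22+ yr: 0.11 × 840 = 92.4
Post-stratified estimate = 662.7 → $660.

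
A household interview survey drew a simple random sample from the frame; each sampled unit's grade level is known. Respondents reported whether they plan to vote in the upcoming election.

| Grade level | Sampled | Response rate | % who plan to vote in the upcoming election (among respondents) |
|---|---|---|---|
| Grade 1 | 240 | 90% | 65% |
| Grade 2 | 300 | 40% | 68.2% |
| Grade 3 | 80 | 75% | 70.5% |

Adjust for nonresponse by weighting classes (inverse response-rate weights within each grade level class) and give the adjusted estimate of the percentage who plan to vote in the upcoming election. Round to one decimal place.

67.3%

Inverse-response-rate weighting restores each class to its sampled count, so class totals weight by n_sampled:
  Grade 1: 240 × 65 = 15,600
  Grade 2: 300 × 68.2 = 20,460
  Grade 3: 80 × 70.5 = 5640
Adjusted estimate = 41,700 / 620 = 67.2581 → 67.3%.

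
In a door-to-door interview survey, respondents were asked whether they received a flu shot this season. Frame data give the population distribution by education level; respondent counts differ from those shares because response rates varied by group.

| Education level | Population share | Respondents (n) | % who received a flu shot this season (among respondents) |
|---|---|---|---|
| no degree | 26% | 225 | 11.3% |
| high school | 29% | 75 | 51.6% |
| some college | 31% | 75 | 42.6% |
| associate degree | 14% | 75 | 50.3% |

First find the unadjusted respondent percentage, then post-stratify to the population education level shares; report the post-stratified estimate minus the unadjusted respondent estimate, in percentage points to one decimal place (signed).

Naive respondent-only estimate (weights = respondent counts):
  (225/450)×11.3 + (75/450)×51.6 + (75/450)×42.6 + (75/450)×50.3 = 29.7333%
Reweighting by population education level shares:
  0.26×11.3 + 0.29×51.6 + 0.31×42.6 + 0.14×50.3 = 38.15%
Difference = 38.15 − 29.7333 = 8.4167 pp.

+8.4 percentage points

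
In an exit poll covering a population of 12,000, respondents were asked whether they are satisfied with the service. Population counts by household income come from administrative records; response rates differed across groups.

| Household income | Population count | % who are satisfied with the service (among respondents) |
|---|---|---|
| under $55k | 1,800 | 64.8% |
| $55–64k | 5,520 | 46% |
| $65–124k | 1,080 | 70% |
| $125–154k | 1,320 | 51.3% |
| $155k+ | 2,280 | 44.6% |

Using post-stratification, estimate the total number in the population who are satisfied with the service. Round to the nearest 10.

Estimated count per cell = population count × respondent percentage:
  under $55k: 1,800 × 64.8% = 1166.4
  $55–64k: 5,520 × 46% = 2539.2
  $65–124k: 1,080 × 70% = 756
  $125–154k: 1,320 × 51.3% = 677.16
  $155k+: 2,280 × 44.6% = 1016.88
Estimated total = 6155.64 → 6,160.

6,160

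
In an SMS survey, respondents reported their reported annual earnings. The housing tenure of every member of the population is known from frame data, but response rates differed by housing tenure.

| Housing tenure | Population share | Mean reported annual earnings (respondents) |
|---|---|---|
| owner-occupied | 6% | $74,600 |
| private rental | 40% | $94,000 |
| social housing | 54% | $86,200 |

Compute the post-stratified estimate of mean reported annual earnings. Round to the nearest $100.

Post-stratification weights by population share, not respondent share:
  owner-occupied: 0.06 × 74,600 = 4476
  private rental: 0.4 × 94,000 = 37,600
  social housing: 0.54 × 86,200 = 46,548
Post-stratified estimate = 88,624 → $88,600.

$88,600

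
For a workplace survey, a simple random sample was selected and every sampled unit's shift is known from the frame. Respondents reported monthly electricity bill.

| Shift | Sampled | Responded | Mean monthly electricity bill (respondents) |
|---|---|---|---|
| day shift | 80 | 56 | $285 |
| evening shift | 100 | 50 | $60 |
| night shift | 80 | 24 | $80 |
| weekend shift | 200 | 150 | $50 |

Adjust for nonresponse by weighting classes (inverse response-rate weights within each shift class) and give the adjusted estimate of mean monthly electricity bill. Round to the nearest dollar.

Class response rates: day shift 56/80 = 70%, evening shift 50/100 = 50%, night shift 24/80 = 30%, weekend shift 150/200 = 75%.
Inverse-response-rate weighting restores each class to its sampled count, so class totals weight by n_sampled:
  day shift: 80 × 285 = 22,800
  evening shift: 100 × 60 = 6000
  night shift: 80 × 80 = 6400
  weekend shift: 200 × 50 = 10,000
Adjusted estimate = 45,200 / 460 = 98.2609 → $98.

$98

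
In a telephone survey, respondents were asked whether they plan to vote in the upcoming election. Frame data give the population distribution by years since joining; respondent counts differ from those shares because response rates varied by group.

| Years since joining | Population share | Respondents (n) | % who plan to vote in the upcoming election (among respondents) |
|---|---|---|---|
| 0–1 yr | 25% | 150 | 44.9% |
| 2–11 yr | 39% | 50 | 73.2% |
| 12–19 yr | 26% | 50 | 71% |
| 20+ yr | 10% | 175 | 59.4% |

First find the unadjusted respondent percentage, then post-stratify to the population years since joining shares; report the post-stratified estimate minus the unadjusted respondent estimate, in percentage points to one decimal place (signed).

Naive respondent-only estimate (weights = respondent counts):
  (150/425)×44.9 + (50/425)×73.2 + (50/425)×71 + (175/425)×59.4 = 57.2706%
Post-stratified estimate weights by population shares:
  0.25×44.9 + 0.39×73.2 + 0.26×71 + 0.1×59.4 = 64.173%
Difference = 64.173 − 57.2706 = 6.9024 pp.

+6.9 percentage points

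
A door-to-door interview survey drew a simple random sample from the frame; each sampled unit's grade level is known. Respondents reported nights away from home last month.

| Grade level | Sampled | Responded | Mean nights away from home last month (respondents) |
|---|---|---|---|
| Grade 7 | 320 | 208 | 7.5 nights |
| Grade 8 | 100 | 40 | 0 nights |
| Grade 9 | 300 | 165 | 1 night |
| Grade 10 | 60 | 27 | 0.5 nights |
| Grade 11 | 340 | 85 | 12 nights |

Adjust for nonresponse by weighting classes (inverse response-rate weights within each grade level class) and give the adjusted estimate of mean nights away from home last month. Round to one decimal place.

Class response rates: Grade 7 208/320 = 65%, Grade 8 40/100 = 40%, Grade 9 165/300 = 55%, Grade 10 27/60 = 45%, Grade 11 85/340 = 25%.
Inverse-response-rate weighting restores each class to its sampled count, so class totals weight by n_sampled:
  Grade 7: 320 × 7.5 = 2400
  Grade 8: 100 × 0 = 0
  Grade 9: 300 × 1 = 300
  Grade 10: 60 × 0.5 = 30
  Grade 11: 340 × 12 = 4080
Adjusted estimate = 6810 / 1,120 = 6.08036 → 6.1.

6.1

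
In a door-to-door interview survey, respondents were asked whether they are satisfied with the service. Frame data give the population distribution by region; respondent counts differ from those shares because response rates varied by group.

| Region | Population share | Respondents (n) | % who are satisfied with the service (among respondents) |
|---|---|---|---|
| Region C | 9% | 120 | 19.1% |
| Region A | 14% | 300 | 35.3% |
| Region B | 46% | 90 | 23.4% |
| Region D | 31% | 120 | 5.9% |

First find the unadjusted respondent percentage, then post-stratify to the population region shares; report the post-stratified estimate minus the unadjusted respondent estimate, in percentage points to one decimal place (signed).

-5.7 percentage points

Naive respondent-only estimate (weights = respondent counts):
  (120/630)×19.1 + (300/630)×35.3 + (90/630)×23.4 + (120/630)×5.9 = 24.9143%
Post-stratified estimate weights by population shares:
  0.09×19.1 + 0.14×35.3 + 0.46×23.4 + 0.31×5.9 = 19.254%
Difference = 19.254 − 24.9143 = -5.6603 pp.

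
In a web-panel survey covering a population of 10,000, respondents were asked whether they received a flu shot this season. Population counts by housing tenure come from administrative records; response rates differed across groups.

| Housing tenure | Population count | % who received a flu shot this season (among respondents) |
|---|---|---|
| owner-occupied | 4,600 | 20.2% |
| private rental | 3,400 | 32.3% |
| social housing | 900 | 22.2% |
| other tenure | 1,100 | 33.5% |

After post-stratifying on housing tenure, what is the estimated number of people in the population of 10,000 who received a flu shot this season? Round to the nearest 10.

Apply each group's respondent rate to its population count:
  owner-occupied: 4,600 × 20.2% = 929.2
  private rental: 3,400 × 32.3% = 1098.2
  social housing: 900 × 22.2% = 199.8
  other tenure: 1,100 × 33.5% = 368.5
Estimated total = 2595.7 → 2,600.

2,600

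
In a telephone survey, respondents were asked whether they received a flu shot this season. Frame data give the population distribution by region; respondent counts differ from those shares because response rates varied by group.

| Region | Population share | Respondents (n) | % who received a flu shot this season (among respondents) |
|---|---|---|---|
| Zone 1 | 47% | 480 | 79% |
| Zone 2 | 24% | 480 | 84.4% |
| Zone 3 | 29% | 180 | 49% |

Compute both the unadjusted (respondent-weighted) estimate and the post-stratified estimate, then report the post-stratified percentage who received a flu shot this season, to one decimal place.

71.6%

Without adjustment, the pooled respondent share is:
  (480/1140)×79 + (480/1140)×84.4 + (180/1140)×49 = 76.5368%
Post-stratified estimate weights by population shares:
  0.47×79 + 0.24×84.4 + 0.29×49 = 71.596%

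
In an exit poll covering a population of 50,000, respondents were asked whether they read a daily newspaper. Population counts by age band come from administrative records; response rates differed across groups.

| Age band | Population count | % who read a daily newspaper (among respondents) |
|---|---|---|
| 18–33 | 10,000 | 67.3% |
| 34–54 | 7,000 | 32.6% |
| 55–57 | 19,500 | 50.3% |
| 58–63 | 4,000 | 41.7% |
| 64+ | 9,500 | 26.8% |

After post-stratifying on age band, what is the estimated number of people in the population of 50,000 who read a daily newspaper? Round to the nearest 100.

23,000

Estimated count per cell = population count × respondent percentage:
  18–33: 10,000 × 67.3% = 6730
  34–54: 7,000 × 32.6% = 2282
  55–57: 19,500 × 50.3% = 9808.5
  58–63: 4,000 × 41.7% = 1668
  64+: 9,500 × 26.8% = 2546
Estimated total = 23034.5 → 23,000.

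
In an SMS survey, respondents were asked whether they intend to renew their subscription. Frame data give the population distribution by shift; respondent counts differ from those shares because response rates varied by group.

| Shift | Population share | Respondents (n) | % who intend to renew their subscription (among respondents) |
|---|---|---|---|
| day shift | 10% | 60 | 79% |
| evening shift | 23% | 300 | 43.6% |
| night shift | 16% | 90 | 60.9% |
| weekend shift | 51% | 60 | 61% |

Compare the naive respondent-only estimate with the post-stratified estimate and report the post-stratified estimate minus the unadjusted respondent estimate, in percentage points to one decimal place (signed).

Unadjusted (pooled respondent) estimate weights by respondent counts:
  (60/510)×79 + (300/510)×43.6 + (90/510)×60.9 + (60/510)×61 = 52.8647%
Post-stratified estimate weights by population shares:
  0.1×79 + 0.23×43.6 + 0.16×60.9 + 0.51×61 = 58.782%
Difference = 58.782 − 52.8647 = 5.9173 pp.

+5.9 percentage points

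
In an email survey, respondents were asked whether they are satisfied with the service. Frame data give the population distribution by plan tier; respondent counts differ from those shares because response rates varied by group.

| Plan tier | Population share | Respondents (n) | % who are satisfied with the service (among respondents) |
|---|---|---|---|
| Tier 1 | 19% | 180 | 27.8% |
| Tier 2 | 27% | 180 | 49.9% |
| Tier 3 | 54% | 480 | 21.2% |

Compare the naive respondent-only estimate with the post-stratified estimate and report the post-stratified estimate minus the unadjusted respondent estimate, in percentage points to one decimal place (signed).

Naive respondent-only estimate (weights = respondent counts):
  (180/840)×27.8 + (180/840)×49.9 + (480/840)×21.2 = 28.7643%
Post-stratified estimate weights by population shares:
  0.19×27.8 + 0.27×49.9 + 0.54×21.2 = 30.203%
Difference = 30.203 − 28.7643 = 1.4387 pp.

+1.4 percentage points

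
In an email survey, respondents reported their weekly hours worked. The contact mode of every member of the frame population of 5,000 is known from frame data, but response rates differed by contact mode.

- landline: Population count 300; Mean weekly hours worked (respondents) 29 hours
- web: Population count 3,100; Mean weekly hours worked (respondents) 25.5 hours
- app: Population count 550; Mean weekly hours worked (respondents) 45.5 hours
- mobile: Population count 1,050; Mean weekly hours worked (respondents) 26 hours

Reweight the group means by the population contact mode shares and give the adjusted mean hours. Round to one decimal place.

Weight each group's respondent value by its population share:
  landline: (300/5,000) × 29 = 1.74
  web: (3,100/5,000) × 25.5 = 15.81
  app: (550/5,000) × 45.5 = 5.005
  mobile: (1,050/5,000) × 26 = 5.46
Post-stratified estimate = 28.015 → 28.0.

28.0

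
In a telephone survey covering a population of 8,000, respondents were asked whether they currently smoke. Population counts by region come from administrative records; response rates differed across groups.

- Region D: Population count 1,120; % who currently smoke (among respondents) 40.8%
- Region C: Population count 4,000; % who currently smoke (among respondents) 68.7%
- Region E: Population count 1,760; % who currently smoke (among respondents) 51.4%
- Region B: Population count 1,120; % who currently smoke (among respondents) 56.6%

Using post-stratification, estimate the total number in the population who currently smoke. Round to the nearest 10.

Estimated count per cell = population count × respondent percentage:
  Region D: 1,120 × 40.8% = 456.96
  Region C: 4,000 × 68.7% = 2748
  Region E: 1,760 × 51.4% = 904.64
  Region B: 1,120 × 56.6% = 633.92
Estimated total = 4743.52 → 4,740.

4,740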